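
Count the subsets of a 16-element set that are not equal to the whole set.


Total subsets = 2^n = 2^16 = 65536
Proper subsets exclude the set itself: 2^n - 1
= 65536 - 1
= 65535

Number of proper subsets = 65535


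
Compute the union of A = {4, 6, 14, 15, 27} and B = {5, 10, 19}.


A ∪ B = all elements in A or B (or both)
A = {4, 6, 14, 15, 27}
B = {5, 10, 19}
A ∪ B = {4, 5, 6, 10, 14, 15, 19, 27}

A ∪ B = {4, 5, 6, 10, 14, 15, 19, 27}


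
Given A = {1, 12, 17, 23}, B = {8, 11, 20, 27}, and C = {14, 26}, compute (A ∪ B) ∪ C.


A ∪ B = {1, 8, 11, 12, 17, 20, 23, 27}
(A ∪ B) ∪ C = {1, 8, 11, 12, 14, 17, 20, 23, 26, 27}

A ∪ B ∪ C = {1, 8, 11, 12, 14, 17, 20, 23, 26, 27}


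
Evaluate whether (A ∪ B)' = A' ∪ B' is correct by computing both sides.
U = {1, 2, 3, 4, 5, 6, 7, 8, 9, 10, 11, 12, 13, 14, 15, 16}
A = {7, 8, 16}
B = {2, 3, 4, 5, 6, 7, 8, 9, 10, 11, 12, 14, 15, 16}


LHS: A ∪ B = {2, 3, 4, 5, 6, 7, 8, 9, 10, 11, 12, 14, 15, 16}
(A ∪ B)' = U \ (A ∪ B) = {1, 13}
A' = {1, 2, 3, 4, 5, 6, 9, 10, 11, 12, 13, 14, 15}, B' = {1, 13}
Claimed RHS: A' ∪ B' = {1, 2, 3, 4, 5, 6, 9, 10, 11, 12, 13, 14, 15}
Identity is INVALID: LHS = {1, 13} but the RHS claimed here equals {1, 2, 3, 4, 5, 6, 9, 10, 11, 12, 13, 14, 15}. The correct form is (A ∪ B)' = A' ∩ B'.

Identity is invalid: (A ∪ B)' = {1, 13} but A' ∪ B' = {1, 2, 3, 4, 5, 6, 9, 10, 11, 12, 13, 14, 15}. The correct De Morgan law is (A ∪ B)' = A' ∩ B'.


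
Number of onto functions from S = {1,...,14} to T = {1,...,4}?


n = |S| = 14, k = |T| = 4. Surjections via inclusion-exclusion:
S(n,k) = Σ(-1)^i × C(k,i) × (k-i)^n, i=0 to k
i=0: (-1)^0×C(4,0)×4^14 = 268435456
i=1: (-1)^1×C(4,1)×3^14 = -19131876
i=2: (-1)^2×C(4,2)×2^14 = 98304
i=3: (-1)^3×C(4,3)×1^14 = -4
i=4: (-1)^4×C(4,4)×0^14 = 0
Total = 249401880

Number of surjections = 249401880


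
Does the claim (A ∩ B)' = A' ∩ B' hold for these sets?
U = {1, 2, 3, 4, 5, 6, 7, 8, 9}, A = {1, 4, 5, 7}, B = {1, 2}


LHS: A ∩ B = {1}
(A ∩ B)' = U \ (A ∩ B) = {2, 3, 4, 5, 6, 7, 8, 9}
A' = {2, 3, 6, 8, 9}, B' = {3, 4, 5, 6, 7, 8, 9}
Claimed RHS: A' ∩ B' = {3, 6, 8, 9}
Identity is INVALID: LHS = {2, 3, 4, 5, 6, 7, 8, 9} but the RHS claimed here equals {3, 6, 8, 9}. The correct form is (A ∩ B)' = A' ∪ B'.

Identity is invalid: (A ∩ B)' = {2, 3, 4, 5, 6, 7, 8, 9} but A' ∩ B' = {3, 6, 8, 9}. The correct De Morgan law is (A ∩ B)' = A' ∪ B'.


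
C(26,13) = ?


C(n,k) = n! / (k!(n-k)!)
C(26,13) = 26! / (13!13!)
= 10400600

C(26,13) = 10400600


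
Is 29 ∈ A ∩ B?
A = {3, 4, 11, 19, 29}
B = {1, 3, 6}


A = {3, 4, 11, 19, 29}, B = {1, 3, 6}
A ∩ B = elements in both A and B
A ∩ B = {3}
Checking if 29 ∈ A ∩ B
29 is not in A ∩ B → False

29 ∉ A ∩ B


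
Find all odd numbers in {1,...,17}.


Checking each candidate:
Condition: odd numbers in {1,...,17}
Result = {1, 3, 5, 7, 9, 11, 13, 15, 17}

{1, 3, 5, 7, 9, 11, 13, 15, 17}


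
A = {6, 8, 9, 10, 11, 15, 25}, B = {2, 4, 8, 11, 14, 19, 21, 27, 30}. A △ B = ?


A △ B = (A \ B) ∪ (B \ A) = elements in exactly one of A or B
A \ B = {6, 9, 10, 15, 25}
B \ A = {2, 4, 14, 19, 21, 27, 30}
A △ B = {2, 4, 6, 9, 10, 14, 15, 19, 21, 25, 27, 30}

A △ B = {2, 4, 6, 9, 10, 14, 15, 19, 21, 25, 27, 30}


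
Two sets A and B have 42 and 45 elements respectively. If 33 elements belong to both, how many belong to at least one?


|A ∪ B| = |A| + |B| - |A ∩ B|
= 42 + 45 - 33
= 54

|A ∪ B| = 54


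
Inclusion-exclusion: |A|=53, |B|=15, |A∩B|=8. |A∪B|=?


|A ∪ B| = |A| + |B| - |A ∩ B|
= 53 + 15 - 8
= 60

|A ∪ B| = 60


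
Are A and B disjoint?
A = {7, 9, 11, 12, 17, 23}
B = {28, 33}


Disjoint means A ∩ B = ∅.
A ∩ B = ∅
A ∩ B = ∅, so A and B are disjoint.

Yes, A and B are disjoint


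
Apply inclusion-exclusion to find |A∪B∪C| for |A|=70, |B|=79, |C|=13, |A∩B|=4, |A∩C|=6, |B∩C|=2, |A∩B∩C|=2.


|A∪B∪C| = |A|+|B|+|C| - |A∩B|-|A∩C|-|B∩C| + |A∩B∩C|
= 70+79+13 - 4-6-2 + 2
= 162 - 12 + 2
= 152

|A ∪ B ∪ C| = 152


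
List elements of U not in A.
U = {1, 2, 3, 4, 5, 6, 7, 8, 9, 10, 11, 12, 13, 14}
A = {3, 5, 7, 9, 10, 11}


Aᶜ = U \ A = elements in U but not in A
U = {1, 2, 3, 4, 5, 6, 7, 8, 9, 10, 11, 12, 13, 14}
A = {3, 5, 7, 9, 10, 11}
Aᶜ = {1, 2, 4, 6, 8, 12, 13, 14}

Aᶜ = {1, 2, 4, 6, 8, 12, 13, 14}


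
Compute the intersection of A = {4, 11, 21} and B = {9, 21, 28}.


A ∩ B = elements in both A and B
A = {4, 11, 21}
B = {9, 21, 28}
A ∩ B = {21}

A ∩ B = {21}


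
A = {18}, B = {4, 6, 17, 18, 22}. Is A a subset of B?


A ⊆ B means every element of A is in B.
All elements of A are in B.
So A ⊆ B.

Yes, A ⊆ B


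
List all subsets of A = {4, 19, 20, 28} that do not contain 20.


A subset of A that omits 20 is a subset of A \ {20}, so there are 2^(n-1) = 2^3 = 8 of them.
Subsets excluding 20: ∅, {4}, {19}, {28}, {4, 19}, {4, 28}, {19, 28}, {4, 19, 28}

Subsets excluding 20 (8 total): ∅, {4}, {19}, {28}, {4, 19}, {4, 28}, {19, 28}, {4, 19, 28}


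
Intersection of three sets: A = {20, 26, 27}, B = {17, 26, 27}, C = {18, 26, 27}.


A ∩ B = {26, 27}
(A ∩ B) ∩ C = {26, 27}

A ∩ B ∩ C = {26, 27}


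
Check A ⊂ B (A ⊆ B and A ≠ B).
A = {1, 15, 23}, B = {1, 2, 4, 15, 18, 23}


A ⊂ B requires: A ⊆ B AND A ≠ B.
A ⊆ B? Yes
A = B? No
A ⊂ B: Yes (A is a proper subset of B)

Yes, A ⊂ B


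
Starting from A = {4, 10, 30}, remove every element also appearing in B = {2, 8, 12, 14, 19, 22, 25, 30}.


A \ B = elements in A but not in B
A = {4, 10, 30}
B = {2, 8, 12, 14, 19, 22, 25, 30}
Remove from A any elements in B
A \ B = {4, 10}

A \ B = {4, 10}


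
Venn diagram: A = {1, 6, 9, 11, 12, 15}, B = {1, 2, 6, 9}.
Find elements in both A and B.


A = {1, 6, 9, 11, 12, 15}
B = {1, 2, 6, 9}
Region: in both A and B
Elements: {1, 6, 9}

Elements in both A and B: {1, 6, 9}


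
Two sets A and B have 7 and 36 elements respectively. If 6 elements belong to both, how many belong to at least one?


|A ∪ B| = |A| + |B| - |A ∩ B|
= 7 + 36 - 6
= 37

|A ∪ B| = 37


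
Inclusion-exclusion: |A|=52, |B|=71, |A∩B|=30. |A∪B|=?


|A ∪ B| = |A| + |B| - |A ∩ B|
= 52 + 71 - 30
= 93

|A ∪ B| = 93


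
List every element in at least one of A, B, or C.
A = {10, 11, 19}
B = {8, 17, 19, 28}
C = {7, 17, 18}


A ∪ B = {8, 10, 11, 17, 19, 28}
(A ∪ B) ∪ C = {7, 8, 10, 11, 17, 18, 19, 28}

A ∪ B ∪ C = {7, 8, 10, 11, 17, 18, 19, 28}


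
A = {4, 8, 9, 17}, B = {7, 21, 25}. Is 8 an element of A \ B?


A = {4, 8, 9, 17}, B = {7, 21, 25}
A \ B = elements in A but not in B
A \ B = {4, 8, 9, 17}
Checking if 8 ∈ A \ B
8 is in A \ B → True

8 ∈ A \ B


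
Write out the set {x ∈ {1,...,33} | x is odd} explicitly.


Checking each candidate:
Condition: odd numbers in {1,...,33}
Result = {1, 3, 5, 7, 9, 11, 13, 15, 17, 19, 21, 23, 25, 27, 29, 31, 33}

{1, 3, 5, 7, 9, 11, 13, 15, 17, 19, 21, 23, 25, 27, 29, 31, 33}


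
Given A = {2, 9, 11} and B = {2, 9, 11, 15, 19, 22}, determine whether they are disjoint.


Disjoint means A ∩ B = ∅.
A ∩ B = {2, 9, 11}
A ∩ B ≠ ∅, so A and B are NOT disjoint.

No, A and B are not disjoint (A ∩ B = {2, 9, 11})


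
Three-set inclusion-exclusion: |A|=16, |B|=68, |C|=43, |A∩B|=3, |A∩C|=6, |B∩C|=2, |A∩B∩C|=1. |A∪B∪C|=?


|A∪B∪C| = |A|+|B|+|C| - |A∩B|-|A∩C|-|B∩C| + |A∩B∩C|
= 16+68+43 - 3-6-2 + 1
= 127 - 11 + 1
= 117

|A ∪ B ∪ C| = 117


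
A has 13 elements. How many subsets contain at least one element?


Total subsets = 2^n = 2^13 = 8192
Non-empty subsets exclude the empty set: 2^n - 1
= 8192 - 1
= 8191

Number of non-empty subsets = 8191


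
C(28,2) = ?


C(n,k) = n! / (k!(n-k)!)
C(28,2) = 28! / (2!26!)
= 378

C(28,2) = 378


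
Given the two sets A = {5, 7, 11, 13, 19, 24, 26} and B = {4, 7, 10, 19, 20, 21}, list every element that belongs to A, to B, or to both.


A ∪ B = all elements in A or B (or both)
A = {5, 7, 11, 13, 19, 24, 26}
B = {4, 7, 10, 19, 20, 21}
A ∪ B = {4, 5, 7, 10, 11, 13, 19, 20, 21, 24, 26}

A ∪ B = {4, 5, 7, 10, 11, 13, 19, 20, 21, 24, 26}


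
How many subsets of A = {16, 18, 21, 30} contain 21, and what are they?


A subset of A contains 21 iff the remaining 3 elements form any subset of A \ {21}.
Count: 2^(n-1) = 2^3 = 8
Subsets containing 21: {21}, {16, 21}, {18, 21}, {21, 30}, {16, 18, 21}, {16, 21, 30}, {18, 21, 30}, {16, 18, 21, 30}

Subsets containing 21 (8 total): {21}, {16, 21}, {18, 21}, {21, 30}, {16, 18, 21}, {16, 21, 30}, {18, 21, 30}, {16, 18, 21, 30}


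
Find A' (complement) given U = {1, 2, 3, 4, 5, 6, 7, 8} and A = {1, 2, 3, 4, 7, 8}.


Aᶜ = U \ A = elements in U but not in A
U = {1, 2, 3, 4, 5, 6, 7, 8}
A = {1, 2, 3, 4, 7, 8}
Aᶜ = {5, 6}

Aᶜ = {5, 6}


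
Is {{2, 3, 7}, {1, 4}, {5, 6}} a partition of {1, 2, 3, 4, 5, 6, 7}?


A partition requires: (1) non-empty parts, (2) pairwise disjoint, (3) union = U
Parts: {2, 3, 7}, {1, 4}, {5, 6}
Union of parts: {1, 2, 3, 4, 5, 6, 7}
U = {1, 2, 3, 4, 5, 6, 7}
All non-empty? True
Pairwise disjoint? True
Covers U? True

Yes, valid partition


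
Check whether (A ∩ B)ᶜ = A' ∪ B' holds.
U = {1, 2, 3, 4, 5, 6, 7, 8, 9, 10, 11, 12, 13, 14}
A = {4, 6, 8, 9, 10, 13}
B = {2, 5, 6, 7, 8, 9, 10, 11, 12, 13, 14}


LHS: A ∩ B = {6, 8, 9, 10, 13}
(A ∩ B)' = U \ (A ∩ B) = {1, 2, 3, 4, 5, 7, 11, 12, 14}
A' = {1, 2, 3, 5, 7, 11, 12, 14}, B' = {1, 3, 4}
Claimed RHS: A' ∪ B' = {1, 2, 3, 4, 5, 7, 11, 12, 14}
Identity is VALID: LHS = RHS = {1, 2, 3, 4, 5, 7, 11, 12, 14} ✓

Identity is valid. (A ∩ B)' = A' ∪ B' = {1, 2, 3, 4, 5, 7, 11, 12, 14}


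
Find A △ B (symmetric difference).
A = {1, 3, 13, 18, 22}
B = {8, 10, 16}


A △ B = (A \ B) ∪ (B \ A) = elements in exactly one of A or B
A \ B = {1, 3, 13, 18, 22}
B \ A = {8, 10, 16}
A △ B = {1, 3, 8, 10, 13, 16, 18, 22}

A △ B = {1, 3, 8, 10, 13, 16, 18, 22}


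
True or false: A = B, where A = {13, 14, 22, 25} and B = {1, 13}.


Two sets are equal iff they have exactly the same elements.
A = {13, 14, 22, 25}
B = {1, 13}
Differences: {1, 14, 22, 25}
A ≠ B

No, A ≠ B


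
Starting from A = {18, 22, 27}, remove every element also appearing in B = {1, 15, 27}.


A \ B = elements in A but not in B
A = {18, 22, 27}
B = {1, 15, 27}
Remove from A any elements in B
A \ B = {18, 22}

A \ B = {18, 22}


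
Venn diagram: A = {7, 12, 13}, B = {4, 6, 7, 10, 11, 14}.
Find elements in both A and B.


A = {7, 12, 13}
B = {4, 6, 7, 10, 11, 14}
Region: in both A and B
Elements: {7}

Elements in both A and B: {7}


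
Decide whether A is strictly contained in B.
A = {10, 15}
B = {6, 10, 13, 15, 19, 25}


A ⊂ B requires: A ⊆ B AND A ≠ B.
A ⊆ B? Yes
A = B? No
A ⊂ B: Yes (A is a proper subset of B)

Yes, A ⊂ B


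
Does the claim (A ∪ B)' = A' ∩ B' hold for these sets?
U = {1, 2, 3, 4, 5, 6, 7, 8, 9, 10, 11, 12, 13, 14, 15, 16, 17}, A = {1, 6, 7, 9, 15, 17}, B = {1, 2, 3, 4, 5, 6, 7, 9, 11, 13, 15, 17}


LHS: A ∪ B = {1, 2, 3, 4, 5, 6, 7, 9, 11, 13, 15, 17}
(A ∪ B)' = U \ (A ∪ B) = {8, 10, 12, 14, 16}
A' = {2, 3, 4, 5, 8, 10, 11, 12, 13, 14, 16}, B' = {8, 10, 12, 14, 16}
Claimed RHS: A' ∩ B' = {8, 10, 12, 14, 16}
Identity is VALID: LHS = RHS = {8, 10, 12, 14, 16} ✓

Identity is valid. (A ∪ B)' = A' ∩ B' = {8, 10, 12, 14, 16}


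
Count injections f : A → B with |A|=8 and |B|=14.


An injection sends each of |A| = 8 inputs to a distinct output in B.
# injections = |B|·(|B|-1)·…·(|B|-|A|+1) = 14! / (14 - 8)!
= 14 × 13 × 12 × 11 × 10 × 9 × 8 × 7
= 121080960

Number of injections = 121080960


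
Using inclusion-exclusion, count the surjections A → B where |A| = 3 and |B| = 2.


n = |A| = 3, k = |B| = 2. Surjections via inclusion-exclusion:
S(n,k) = Σ(-1)^i × C(k,i) × (k-i)^n, i=0 to k
i=0: (-1)^0×C(2,0)×2^3 = 8
i=1: (-1)^1×C(2,1)×1^3 = -2
i=2: (-1)^2×C(2,2)×0^3 = 0
Total = 6

Number of surjections = 6


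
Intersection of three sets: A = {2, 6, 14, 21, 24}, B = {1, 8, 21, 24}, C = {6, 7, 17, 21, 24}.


A ∩ B = {21, 24}
(A ∩ B) ∩ C = {21, 24}

A ∩ B ∩ C = {21, 24}


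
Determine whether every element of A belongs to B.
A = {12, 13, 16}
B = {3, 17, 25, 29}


A ⊆ B means every element of A is in B.
Elements in A not in B: {12, 13, 16}
So A ⊄ B.

No, A ⊄ B


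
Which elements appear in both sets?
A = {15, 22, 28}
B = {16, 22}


A ∩ B = elements in both A and B
A = {15, 22, 28}
B = {16, 22}
A ∩ B = {22}

A ∩ B = {22}


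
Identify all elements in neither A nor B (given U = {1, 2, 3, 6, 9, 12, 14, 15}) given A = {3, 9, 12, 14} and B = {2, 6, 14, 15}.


A = {3, 9, 12, 14}
B = {2, 6, 14, 15}
Region: in neither A nor B (given U = {1, 2, 3, 6, 9, 12, 14, 15})
Elements: {1}

Elements in neither A nor B (given U = {1, 2, 3, 6, 9, 12, 14, 15}): {1}


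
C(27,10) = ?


C(n,k) = n! / (k!(n-k)!)
C(27,10) = 27! / (10!17!)
= 8436285

C(27,10) = 8436285


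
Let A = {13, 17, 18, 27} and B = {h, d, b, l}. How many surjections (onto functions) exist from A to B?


n = |A| = 4, k = |B| = 4. Surjections via inclusion-exclusion:
S(n,k) = Σ(-1)^i × C(k,i) × (k-i)^n, i=0 to k
i=0: (-1)^0×C(4,0)×4^4 = 256
i=1: (-1)^1×C(4,1)×3^4 = -324
i=2: (-1)^2×C(4,2)×2^4 = 96
i=3: (-1)^3×C(4,3)×1^4 = -4
i=4: (-1)^4×C(4,4)×0^4 = 0
Total = 24

Number of surjections = 24


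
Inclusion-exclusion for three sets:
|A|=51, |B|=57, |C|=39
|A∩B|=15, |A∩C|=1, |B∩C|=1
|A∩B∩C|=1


|A∪B∪C| = |A|+|B|+|C| - |A∩B|-|A∩C|-|B∩C| + |A∩B∩C|
= 51+57+39 - 15-1-1 + 1
= 147 - 17 + 1
= 131

|A ∪ B ∪ C| = 131


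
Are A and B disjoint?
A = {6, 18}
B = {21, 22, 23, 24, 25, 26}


Disjoint means A ∩ B = ∅.
A ∩ B = ∅
A ∩ B = ∅, so A and B are disjoint.

Yes, A and B are disjoint


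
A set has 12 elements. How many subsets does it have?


Number of subsets = 2^n
= 2^12
= 4096

|P(A)| = 4096


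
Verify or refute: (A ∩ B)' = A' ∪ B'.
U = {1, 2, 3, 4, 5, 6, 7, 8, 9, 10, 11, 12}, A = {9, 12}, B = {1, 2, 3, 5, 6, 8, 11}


LHS: A ∩ B = ∅
(A ∩ B)' = U \ (A ∩ B) = {1, 2, 3, 4, 5, 6, 7, 8, 9, 10, 11, 12}
A' = {1, 2, 3, 4, 5, 6, 7, 8, 10, 11}, B' = {4, 7, 9, 10, 12}
Claimed RHS: A' ∪ B' = {1, 2, 3, 4, 5, 6, 7, 8, 9, 10, 11, 12}
Identity is VALID: LHS = RHS = {1, 2, 3, 4, 5, 6, 7, 8, 9, 10, 11, 12} ✓

Identity is valid. (A ∩ B)' = A' ∪ B' = {1, 2, 3, 4, 5, 6, 7, 8, 9, 10, 11, 12}


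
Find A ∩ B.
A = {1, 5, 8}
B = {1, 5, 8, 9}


A ∩ B = elements in both A and B
A = {1, 5, 8}
B = {1, 5, 8, 9}
A ∩ B = {1, 5, 8}

A ∩ B = {1, 5, 8}


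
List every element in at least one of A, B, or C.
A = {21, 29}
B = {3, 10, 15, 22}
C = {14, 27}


A ∪ B = {3, 10, 15, 21, 22, 29}
(A ∪ B) ∪ C = {3, 10, 14, 15, 21, 22, 27, 29}

A ∪ B ∪ C = {3, 10, 14, 15, 21, 22, 27, 29}


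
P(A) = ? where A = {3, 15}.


|A| = 2, so |P(A)| = 2^2 = 4
Enumerate subsets by cardinality (0 to 2):
∅, {3}, {15}, {3, 15}

P(A) has 4 subsets: ∅, {3}, {15}, {3, 15}


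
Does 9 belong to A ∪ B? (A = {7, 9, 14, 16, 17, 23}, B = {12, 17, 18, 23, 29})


A = {7, 9, 14, 16, 17, 23}, B = {12, 17, 18, 23, 29}
A ∪ B = all elements in A or B
A ∪ B = {7, 9, 12, 14, 16, 17, 18, 23, 29}
Checking if 9 ∈ A ∪ B
9 is in A ∪ B → True

9 ∈ A ∪ B


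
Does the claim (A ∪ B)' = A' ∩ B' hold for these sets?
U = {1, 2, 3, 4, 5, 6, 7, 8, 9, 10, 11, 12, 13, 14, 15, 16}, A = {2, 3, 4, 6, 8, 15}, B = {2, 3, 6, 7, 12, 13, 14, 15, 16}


LHS: A ∪ B = {2, 3, 4, 6, 7, 8, 12, 13, 14, 15, 16}
(A ∪ B)' = U \ (A ∪ B) = {1, 5, 9, 10, 11}
A' = {1, 5, 7, 9, 10, 11, 12, 13, 14, 16}, B' = {1, 4, 5, 8, 9, 10, 11}
Claimed RHS: A' ∩ B' = {1, 5, 9, 10, 11}
Identity is VALID: LHS = RHS = {1, 5, 9, 10, 11} ✓

Identity is valid. (A ∪ B)' = A' ∩ B' = {1, 5, 9, 10, 11}


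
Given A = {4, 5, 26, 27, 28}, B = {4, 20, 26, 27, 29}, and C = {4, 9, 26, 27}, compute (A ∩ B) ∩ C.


A ∩ B = {4, 26, 27}
(A ∩ B) ∩ C = {4, 26, 27}

A ∩ B ∩ C = {4, 26, 27}


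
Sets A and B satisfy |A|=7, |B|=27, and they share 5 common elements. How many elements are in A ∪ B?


|A ∪ B| = |A| + |B| - |A ∩ B|
= 7 + 27 - 5
= 29

|A ∪ B| = 29


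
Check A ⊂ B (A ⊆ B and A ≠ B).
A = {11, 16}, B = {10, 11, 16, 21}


A ⊂ B requires: A ⊆ B AND A ≠ B.
A ⊆ B? Yes
A = B? No
A ⊂ B: Yes (A is a proper subset of B)

Yes, A ⊂ B


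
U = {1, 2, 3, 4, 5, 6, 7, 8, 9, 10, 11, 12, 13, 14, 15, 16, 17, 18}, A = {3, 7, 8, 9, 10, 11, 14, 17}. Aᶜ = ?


Aᶜ = U \ A = elements in U but not in A
U = {1, 2, 3, 4, 5, 6, 7, 8, 9, 10, 11, 12, 13, 14, 15, 16, 17, 18}
A = {3, 7, 8, 9, 10, 11, 14, 17}
Aᶜ = {1, 2, 4, 5, 6, 12, 13, 15, 16, 18}

Aᶜ = {1, 2, 4, 5, 6, 12, 13, 15, 16, 18}


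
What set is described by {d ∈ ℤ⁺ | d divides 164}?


Checking each candidate:
Condition: positive divisors of 164
Result = {1, 2, 4, 41, 82, 164}

{1, 2, 4, 41, 82, 164}


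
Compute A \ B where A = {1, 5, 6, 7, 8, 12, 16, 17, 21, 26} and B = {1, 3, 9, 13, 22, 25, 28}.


A \ B = elements in A but not in B
A = {1, 5, 6, 7, 8, 12, 16, 17, 21, 26}
B = {1, 3, 9, 13, 22, 25, 28}
Remove from A any elements in B
A \ B = {5, 6, 7, 8, 12, 16, 17, 21, 26}

A \ B = {5, 6, 7, 8, 12, 16, 17, 21, 26}


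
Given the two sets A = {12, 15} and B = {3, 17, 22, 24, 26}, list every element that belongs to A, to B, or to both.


A ∪ B = all elements in A or B (or both)
A = {12, 15}
B = {3, 17, 22, 24, 26}
A ∪ B = {3, 12, 15, 17, 22, 24, 26}

A ∪ B = {3, 12, 15, 17, 22, 24, 26}


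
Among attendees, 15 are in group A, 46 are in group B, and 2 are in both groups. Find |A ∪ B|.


|A ∪ B| = |A| + |B| - |A ∩ B|
= 15 + 46 - 2
= 59

|A ∪ B| = 59


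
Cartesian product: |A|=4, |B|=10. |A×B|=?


|A × B| = |A| × |B|
= 4 × 10
= 40

|A × B| = 40


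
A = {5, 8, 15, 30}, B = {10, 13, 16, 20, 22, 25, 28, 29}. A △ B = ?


A △ B = (A \ B) ∪ (B \ A) = elements in exactly one of A or B
A \ B = {5, 8, 15, 30}
B \ A = {10, 13, 16, 20, 22, 25, 28, 29}
A △ B = {5, 8, 10, 13, 15, 16, 20, 22, 25, 28, 29, 30}

A △ B = {5, 8, 10, 13, 15, 16, 20, 22, 25, 28, 29, 30}


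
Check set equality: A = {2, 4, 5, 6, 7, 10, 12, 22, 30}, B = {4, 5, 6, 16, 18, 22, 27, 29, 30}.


Two sets are equal iff they have exactly the same elements.
A = {2, 4, 5, 6, 7, 10, 12, 22, 30}
B = {4, 5, 6, 16, 18, 22, 27, 29, 30}
Differences: {2, 7, 10, 12, 16, 18, 27, 29}
A ≠ B

No, A ≠ B


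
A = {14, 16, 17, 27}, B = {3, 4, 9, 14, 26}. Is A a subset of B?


A ⊆ B means every element of A is in B.
Elements in A not in B: {16, 17, 27}
So A ⊄ B.

No, A ⊄ B


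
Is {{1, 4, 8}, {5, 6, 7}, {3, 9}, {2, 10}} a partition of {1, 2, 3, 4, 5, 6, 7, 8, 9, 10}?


A partition requires: (1) non-empty parts, (2) pairwise disjoint, (3) union = U
Parts: {1, 4, 8}, {5, 6, 7}, {3, 9}, {2, 10}
Union of parts: {1, 2, 3, 4, 5, 6, 7, 8, 9, 10}
U = {1, 2, 3, 4, 5, 6, 7, 8, 9, 10}
All non-empty? True
Pairwise disjoint? True
Covers U? True

Yes, valid partition


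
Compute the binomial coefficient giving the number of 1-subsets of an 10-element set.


C(n,k) = n! / (k!(n-k)!)
C(10,1) = 10! / (1!9!)
= 10

C(10,1) = 10


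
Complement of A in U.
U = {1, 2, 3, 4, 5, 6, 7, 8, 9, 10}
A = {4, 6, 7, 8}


Aᶜ = U \ A = elements in U but not in A
U = {1, 2, 3, 4, 5, 6, 7, 8, 9, 10}
A = {4, 6, 7, 8}
Aᶜ = {1, 2, 3, 5, 9, 10}

Aᶜ = {1, 2, 3, 5, 9, 10}


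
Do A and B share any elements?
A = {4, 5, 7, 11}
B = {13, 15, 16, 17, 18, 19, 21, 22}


Disjoint means A ∩ B = ∅.
A ∩ B = ∅
A ∩ B = ∅, so A and B are disjoint.

No — A and B share no elements (A ∩ B = ∅), so they are disjoint


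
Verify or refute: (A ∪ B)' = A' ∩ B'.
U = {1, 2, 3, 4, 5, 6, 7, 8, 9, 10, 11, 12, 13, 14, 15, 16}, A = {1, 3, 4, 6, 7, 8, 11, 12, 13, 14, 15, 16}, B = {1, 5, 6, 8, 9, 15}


LHS: A ∪ B = {1, 3, 4, 5, 6, 7, 8, 9, 11, 12, 13, 14, 15, 16}
(A ∪ B)' = U \ (A ∪ B) = {2, 10}
A' = {2, 5, 9, 10}, B' = {2, 3, 4, 7, 10, 11, 12, 13, 14, 16}
Claimed RHS: A' ∩ B' = {2, 10}
Identity is VALID: LHS = RHS = {2, 10} ✓

Identity is valid. (A ∪ B)' = A' ∩ B' = {2, 10}


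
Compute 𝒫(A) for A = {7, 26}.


|A| = 2, so |P(A)| = 2^2 = 4
Enumerate subsets by cardinality (0 to 2):
∅, {7}, {26}, {7, 26}

P(A) has 4 subsets: ∅, {7}, {26}, {7, 26}


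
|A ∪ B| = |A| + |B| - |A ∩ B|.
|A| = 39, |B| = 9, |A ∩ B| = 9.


|A ∪ B| = |A| + |B| - |A ∩ B|
= 39 + 9 - 9
= 39

|A ∪ B| = 39


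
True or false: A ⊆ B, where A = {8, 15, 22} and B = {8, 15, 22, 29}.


A ⊆ B means every element of A is in B.
All elements of A are in B.
So A ⊆ B.

Yes, A ⊆ B


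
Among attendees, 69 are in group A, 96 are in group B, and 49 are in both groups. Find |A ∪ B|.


|A ∪ B| = |A| + |B| - |A ∩ B|
= 69 + 96 - 49
= 116

|A ∪ B| = 116


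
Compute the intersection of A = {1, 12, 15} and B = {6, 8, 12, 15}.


A ∩ B = elements in both A and B
A = {1, 12, 15}
B = {6, 8, 12, 15}
A ∩ B = {12, 15}

A ∩ B = {12, 15}


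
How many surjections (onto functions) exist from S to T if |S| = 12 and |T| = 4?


n = |S| = 12, k = |T| = 4. Surjections via inclusion-exclusion:
S(n,k) = Σ(-1)^i × C(k,i) × (k-i)^n, i=0 to k
i=0: (-1)^0×C(4,0)×4^12 = 16777216
i=1: (-1)^1×C(4,1)×3^12 = -2125764
i=2: (-1)^2×C(4,2)×2^12 = 24576
i=3: (-1)^3×C(4,3)×1^12 = -4
i=4: (-1)^4×C(4,4)×0^12 = 0
Total = 14676024

Number of surjections = 14676024


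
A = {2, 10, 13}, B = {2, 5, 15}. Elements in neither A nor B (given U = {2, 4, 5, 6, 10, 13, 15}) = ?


A = {2, 10, 13}
B = {2, 5, 15}
Region: in neither A nor B (given U = {2, 4, 5, 6, 10, 13, 15})
Elements: {4, 6}

Elements in neither A nor B (given U = {2, 4, 5, 6, 10, 13, 15}): {4, 6}


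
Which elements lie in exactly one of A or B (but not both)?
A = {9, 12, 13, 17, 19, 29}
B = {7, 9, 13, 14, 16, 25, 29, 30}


A △ B = (A \ B) ∪ (B \ A) = elements in exactly one of A or B
A \ B = {12, 17, 19}
B \ A = {7, 14, 16, 25, 30}
A △ B = {7, 12, 14, 16, 17, 19, 25, 30}

A △ B = {7, 12, 14, 16, 17, 19, 25, 30}


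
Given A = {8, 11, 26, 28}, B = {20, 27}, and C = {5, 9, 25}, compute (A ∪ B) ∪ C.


A ∪ B = {8, 11, 20, 26, 27, 28}
(A ∪ B) ∪ C = {5, 8, 9, 11, 20, 25, 26, 27, 28}

A ∪ B ∪ C = {5, 8, 9, 11, 20, 25, 26, 27, 28}


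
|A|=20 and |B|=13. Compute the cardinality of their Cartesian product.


|A × B| = |A| × |B|
= 20 × 13
= 260

|A × B| = 260


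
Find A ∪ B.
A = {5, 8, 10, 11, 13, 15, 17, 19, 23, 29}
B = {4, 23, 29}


A ∪ B = all elements in A or B (or both)
A = {5, 8, 10, 11, 13, 15, 17, 19, 23, 29}
B = {4, 23, 29}
A ∪ B = {4, 5, 8, 10, 11, 13, 15, 17, 19, 23, 29}

A ∪ B = {4, 5, 8, 10, 11, 13, 15, 17, 19, 23, 29}


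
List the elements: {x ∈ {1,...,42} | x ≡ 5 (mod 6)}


Checking each candidate:
Condition: x in {1,...,42} with x ≡ 5 (mod 6)
Result = {5, 11, 17, 23, 29, 35, 41}

{5, 11, 17, 23, 29, 35, 41}


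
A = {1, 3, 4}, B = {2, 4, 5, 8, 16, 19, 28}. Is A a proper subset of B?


A ⊂ B requires: A ⊆ B AND A ≠ B.
A ⊆ B? No
A ⊄ B, so A is not a proper subset.

No, A is not a proper subset of B


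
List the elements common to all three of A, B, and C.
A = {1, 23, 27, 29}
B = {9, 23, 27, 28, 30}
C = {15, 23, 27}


A ∩ B = {23, 27}
(A ∩ B) ∩ C = {23, 27}

A ∩ B ∩ C = {23, 27}


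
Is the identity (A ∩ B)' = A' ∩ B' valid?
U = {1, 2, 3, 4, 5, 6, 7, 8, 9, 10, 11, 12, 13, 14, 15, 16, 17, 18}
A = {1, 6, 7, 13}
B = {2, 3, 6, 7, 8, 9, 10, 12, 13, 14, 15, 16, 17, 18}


LHS: A ∩ B = {6, 7, 13}
(A ∩ B)' = U \ (A ∩ B) = {1, 2, 3, 4, 5, 8, 9, 10, 11, 12, 14, 15, 16, 17, 18}
A' = {2, 3, 4, 5, 8, 9, 10, 11, 12, 14, 15, 16, 17, 18}, B' = {1, 4, 5, 11}
Claimed RHS: A' ∩ B' = {4, 5, 11}
Identity is INVALID: LHS = {1, 2, 3, 4, 5, 8, 9, 10, 11, 12, 14, 15, 16, 17, 18} but the RHS claimed here equals {4, 5, 11}. The correct form is (A ∩ B)' = A' ∪ B'.

Identity is invalid: (A ∩ B)' = {1, 2, 3, 4, 5, 8, 9, 10, 11, 12, 14, 15, 16, 17, 18} but A' ∩ B' = {4, 5, 11}. The correct De Morgan law is (A ∩ B)' = A' ∪ B'.


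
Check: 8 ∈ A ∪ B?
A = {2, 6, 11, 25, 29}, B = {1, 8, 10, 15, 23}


A = {2, 6, 11, 25, 29}, B = {1, 8, 10, 15, 23}
A ∪ B = all elements in A or B
A ∪ B = {1, 2, 6, 8, 10, 11, 15, 23, 25, 29}
Checking if 8 ∈ A ∪ B
8 is in A ∪ B → True

8 ∈ A ∪ B


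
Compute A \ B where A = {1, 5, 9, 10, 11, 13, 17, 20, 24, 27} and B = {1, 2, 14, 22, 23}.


A \ B = elements in A but not in B
A = {1, 5, 9, 10, 11, 13, 17, 20, 24, 27}
B = {1, 2, 14, 22, 23}
Remove from A any elements in B
A \ B = {5, 9, 10, 11, 13, 17, 20, 24, 27}

A \ B = {5, 9, 10, 11, 13, 17, 20, 24, 27}


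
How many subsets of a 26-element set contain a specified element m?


Subsets of A containing m correspond to subsets of A \ {m}, which has 25 elements.
Count = 2^(n-1) = 2^25
= 33554432

Number of subsets containing m = 33554432


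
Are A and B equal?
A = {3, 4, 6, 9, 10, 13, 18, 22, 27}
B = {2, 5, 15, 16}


Two sets are equal iff they have exactly the same elements.
A = {3, 4, 6, 9, 10, 13, 18, 22, 27}
B = {2, 5, 15, 16}
Differences: {2, 3, 4, 5, 6, 9, 10, 13, 15, 16, 18, 22, 27}
A ≠ B

No, A ≠ B


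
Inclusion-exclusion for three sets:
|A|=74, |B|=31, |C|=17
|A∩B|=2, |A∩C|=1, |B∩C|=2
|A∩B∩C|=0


|A∪B∪C| = |A|+|B|+|C| - |A∩B|-|A∩C|-|B∩C| + |A∩B∩C|
= 74+31+17 - 2-1-2 + 0
= 122 - 5 + 0
= 117

|A ∪ B ∪ C| = 117


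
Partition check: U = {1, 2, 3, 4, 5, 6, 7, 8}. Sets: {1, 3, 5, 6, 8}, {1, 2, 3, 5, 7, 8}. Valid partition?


A partition requires: (1) non-empty parts, (2) pairwise disjoint, (3) union = U
Parts: {1, 3, 5, 6, 8}, {1, 2, 3, 5, 7, 8}
Union of parts: {1, 2, 3, 5, 6, 7, 8}
U = {1, 2, 3, 4, 5, 6, 7, 8}
All non-empty? True
Pairwise disjoint? False
Covers U? False

No, not a valid partition


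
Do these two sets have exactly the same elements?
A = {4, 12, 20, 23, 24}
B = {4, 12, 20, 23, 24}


Two sets are equal iff they have exactly the same elements.
A = {4, 12, 20, 23, 24}
B = {4, 12, 20, 23, 24}
Same elements → A = B

Yes, A = B


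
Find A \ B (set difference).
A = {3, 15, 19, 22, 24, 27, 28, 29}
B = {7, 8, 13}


A \ B = elements in A but not in B
A = {3, 15, 19, 22, 24, 27, 28, 29}
B = {7, 8, 13}
Remove from A any elements in B
A \ B = {3, 15, 19, 22, 24, 27, 28, 29}

A \ B = {3, 15, 19, 22, 24, 27, 28, 29}


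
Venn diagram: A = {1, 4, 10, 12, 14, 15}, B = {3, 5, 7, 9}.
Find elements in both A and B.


A = {1, 4, 10, 12, 14, 15}
B = {3, 5, 7, 9}
Region: in both A and B
Elements: ∅

Elements in both A and B: ∅


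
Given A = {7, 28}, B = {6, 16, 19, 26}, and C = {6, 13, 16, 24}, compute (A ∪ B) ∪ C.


A ∪ B = {6, 7, 16, 19, 26, 28}
(A ∪ B) ∪ C = {6, 7, 13, 16, 19, 24, 26, 28}

A ∪ B ∪ C = {6, 7, 13, 16, 19, 24, 26, 28}


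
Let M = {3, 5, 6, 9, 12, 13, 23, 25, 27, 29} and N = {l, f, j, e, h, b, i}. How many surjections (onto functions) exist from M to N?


n = |M| = 10, k = |N| = 7. Surjections via inclusion-exclusion:
S(n,k) = Σ(-1)^i × C(k,i) × (k-i)^n, i=0 to k
i=0: (-1)^0×C(7,0)×7^10 = 282475249
i=1: (-1)^1×C(7,1)×6^10 = -423263232
i=2: (-1)^2×C(7,2)×5^10 = 205078125
i=3: (-1)^3×C(7,3)×4^10 = -36700160
i=4: (-1)^4×C(7,4)×3^10 = 2066715
i=5: (-1)^5×C(7,5)×2^10 = -21504
i=6: (-1)^6×C(7,6)×1^10 = 7
i=7: (-1)^7×C(7,7)×0^10 = 0
Total = 29635200

Number of surjections = 29635200


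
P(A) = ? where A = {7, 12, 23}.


|A| = 3, so |P(A)| = 2^3 = 8
Enumerate subsets by cardinality (0 to 3):
∅, {7}, {12}, {23}, {7, 12}, {7, 23}, {12, 23}, {7, 12, 23}

P(A) has 8 subsets: ∅, {7}, {12}, {23}, {7, 12}, {7, 23}, {12, 23}, {7, 12, 23}


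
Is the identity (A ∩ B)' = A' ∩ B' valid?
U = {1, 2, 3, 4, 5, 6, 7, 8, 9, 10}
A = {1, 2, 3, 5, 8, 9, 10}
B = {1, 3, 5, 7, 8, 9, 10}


LHS: A ∩ B = {1, 3, 5, 8, 9, 10}
(A ∩ B)' = U \ (A ∩ B) = {2, 4, 6, 7}
A' = {4, 6, 7}, B' = {2, 4, 6}
Claimed RHS: A' ∩ B' = {4, 6}
Identity is INVALID: LHS = {2, 4, 6, 7} but the RHS claimed here equals {4, 6}. The correct form is (A ∩ B)' = A' ∪ B'.

Identity is invalid: (A ∩ B)' = {2, 4, 6, 7} but A' ∩ B' = {4, 6}. The correct De Morgan law is (A ∩ B)' = A' ∪ B'.


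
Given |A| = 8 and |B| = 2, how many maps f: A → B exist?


Each of |A| = 8 inputs maps to any of |B| = 2 outputs.
# functions = |B|^|A| = 2^8
= 256

Number of functions = 256


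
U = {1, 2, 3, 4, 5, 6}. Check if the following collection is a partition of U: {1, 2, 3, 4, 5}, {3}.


A partition requires: (1) non-empty parts, (2) pairwise disjoint, (3) union = U
Parts: {1, 2, 3, 4, 5}, {3}
Union of parts: {1, 2, 3, 4, 5}
U = {1, 2, 3, 4, 5, 6}
All non-empty? True
Pairwise disjoint? False
Covers U? False

No, not a valid partition


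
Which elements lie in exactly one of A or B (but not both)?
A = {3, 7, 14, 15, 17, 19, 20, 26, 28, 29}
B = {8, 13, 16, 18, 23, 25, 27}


A △ B = (A \ B) ∪ (B \ A) = elements in exactly one of A or B
A \ B = {3, 7, 14, 15, 17, 19, 20, 26, 28, 29}
B \ A = {8, 13, 16, 18, 23, 25, 27}
A △ B = {3, 7, 8, 13, 14, 15, 16, 17, 18, 19, 20, 23, 25, 26, 27, 28, 29}

A △ B = {3, 7, 8, 13, 14, 15, 16, 17, 18, 19, 20, 23, 25, 26, 27, 28, 29}


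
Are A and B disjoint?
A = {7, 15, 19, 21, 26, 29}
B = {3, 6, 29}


Disjoint means A ∩ B = ∅.
A ∩ B = {29}
A ∩ B ≠ ∅, so A and B are NOT disjoint.

No, A and B are not disjoint (A ∩ B = {29})


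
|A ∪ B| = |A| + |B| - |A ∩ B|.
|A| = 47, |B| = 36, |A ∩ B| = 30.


|A ∪ B| = |A| + |B| - |A ∩ B|
= 47 + 36 - 30
= 53

|A ∪ B| = 53


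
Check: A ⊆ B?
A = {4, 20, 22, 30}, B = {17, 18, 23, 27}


A ⊆ B means every element of A is in B.
Elements in A not in B: {4, 20, 22, 30}
So A ⊄ B.

No, A ⊄ B


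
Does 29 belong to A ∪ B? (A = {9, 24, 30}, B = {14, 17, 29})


A = {9, 24, 30}, B = {14, 17, 29}
A ∪ B = all elements in A or B
A ∪ B = {9, 14, 17, 24, 29, 30}
Checking if 29 ∈ A ∪ B
29 is in A ∪ B → True

29 ∈ A ∪ B


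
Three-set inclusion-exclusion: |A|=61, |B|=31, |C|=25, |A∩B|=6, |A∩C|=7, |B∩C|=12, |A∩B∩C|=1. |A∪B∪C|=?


|A∪B∪C| = |A|+|B|+|C| - |A∩B|-|A∩C|-|B∩C| + |A∩B∩C|
= 61+31+25 - 6-7-12 + 1
= 117 - 25 + 1
= 93

|A ∪ B ∪ C| = 93


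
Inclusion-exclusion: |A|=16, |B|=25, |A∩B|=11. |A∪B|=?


|A ∪ B| = |A| + |B| - |A ∩ B|
= 16 + 25 - 11
= 30

|A ∪ B| = 30


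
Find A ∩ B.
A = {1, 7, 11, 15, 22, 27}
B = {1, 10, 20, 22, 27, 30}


A ∩ B = elements in both A and B
A = {1, 7, 11, 15, 22, 27}
B = {1, 10, 20, 22, 27, 30}
A ∩ B = {1, 22, 27}

A ∩ B = {1, 22, 27}


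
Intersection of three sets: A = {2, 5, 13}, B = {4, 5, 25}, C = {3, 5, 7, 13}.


A ∩ B = {5}
(A ∩ B) ∩ C = {5}

A ∩ B ∩ C = {5}


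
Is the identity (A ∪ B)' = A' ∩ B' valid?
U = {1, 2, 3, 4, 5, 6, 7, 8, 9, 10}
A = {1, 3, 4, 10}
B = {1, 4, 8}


LHS: A ∪ B = {1, 3, 4, 8, 10}
(A ∪ B)' = U \ (A ∪ B) = {2, 5, 6, 7, 9}
A' = {2, 5, 6, 7, 8, 9}, B' = {2, 3, 5, 6, 7, 9, 10}
Claimed RHS: A' ∩ B' = {2, 5, 6, 7, 9}
Identity is VALID: LHS = RHS = {2, 5, 6, 7, 9} ✓

Identity is valid. (A ∪ B)' = A' ∩ B' = {2, 5, 6, 7, 9}


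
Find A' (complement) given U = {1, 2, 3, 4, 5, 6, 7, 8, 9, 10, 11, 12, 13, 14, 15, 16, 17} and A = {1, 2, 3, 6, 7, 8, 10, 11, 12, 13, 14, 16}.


Aᶜ = U \ A = elements in U but not in A
U = {1, 2, 3, 4, 5, 6, 7, 8, 9, 10, 11, 12, 13, 14, 15, 16, 17}
A = {1, 2, 3, 6, 7, 8, 10, 11, 12, 13, 14, 16}
Aᶜ = {4, 5, 9, 15, 17}

Aᶜ = {4, 5, 9, 15, 17}


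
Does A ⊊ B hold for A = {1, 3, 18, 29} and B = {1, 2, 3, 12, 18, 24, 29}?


A ⊂ B requires: A ⊆ B AND A ≠ B.
A ⊆ B? Yes
A = B? No
A ⊂ B: Yes (A is a proper subset of B)

Yes, A ⊂ B


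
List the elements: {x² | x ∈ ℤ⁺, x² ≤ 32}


Checking each candidate:
Condition: positive perfect squares ≤ 32
Result = {1, 4, 9, 16, 25}

{1, 4, 9, 16, 25}


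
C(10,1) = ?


C(n,k) = n! / (k!(n-k)!)
C(10,1) = 10! / (1!9!)
= 10

C(10,1) = 10


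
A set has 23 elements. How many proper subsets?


Total subsets = 2^n = 2^23 = 8388608
Proper subsets exclude the set itself: 2^n - 1
= 8388608 - 1
= 8388607

Number of proper subsets = 8388607


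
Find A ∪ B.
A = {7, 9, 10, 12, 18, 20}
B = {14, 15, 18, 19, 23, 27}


A ∪ B = all elements in A or B (or both)
A = {7, 9, 10, 12, 18, 20}
B = {14, 15, 18, 19, 23, 27}
A ∪ B = {7, 9, 10, 12, 14, 15, 18, 19, 20, 23, 27}

A ∪ B = {7, 9, 10, 12, 14, 15, 18, 19, 20, 23, 27}


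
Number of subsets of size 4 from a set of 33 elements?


C(n,k) = n! / (k!(n-k)!)
C(33,4) = 33! / (4!29!)
= 40920

C(33,4) = 40920


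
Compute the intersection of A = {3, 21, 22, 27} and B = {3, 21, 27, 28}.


A ∩ B = elements in both A and B
A = {3, 21, 22, 27}
B = {3, 21, 27, 28}
A ∩ B = {3, 21, 27}

A ∩ B = {3, 21, 27}


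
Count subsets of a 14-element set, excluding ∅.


Total subsets = 2^n = 2^14 = 16384
Non-empty subsets exclude the empty set: 2^n - 1
= 16384 - 1
= 16383

Number of non-empty subsets = 16383


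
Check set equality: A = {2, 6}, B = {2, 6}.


Two sets are equal iff they have exactly the same elements.
A = {2, 6}
B = {2, 6}
Same elements → A = B

Yes, A = B


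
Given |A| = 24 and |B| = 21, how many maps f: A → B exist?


Each of |A| = 24 inputs maps to any of |B| = 21 outputs.
# functions = |B|^|A| = 21^24
= 54108198377272584130510593262881

Number of functions = 54108198377272584130510593262881


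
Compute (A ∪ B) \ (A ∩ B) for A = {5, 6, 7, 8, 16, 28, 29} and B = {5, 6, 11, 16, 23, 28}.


A △ B = (A \ B) ∪ (B \ A) = elements in exactly one of A or B
A \ B = {7, 8, 29}
B \ A = {11, 23}
A △ B = {7, 8, 11, 23, 29}

A △ B = {7, 8, 11, 23, 29}


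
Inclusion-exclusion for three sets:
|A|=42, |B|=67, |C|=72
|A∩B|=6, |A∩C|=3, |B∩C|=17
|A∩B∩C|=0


|A∪B∪C| = |A|+|B|+|C| - |A∩B|-|A∩C|-|B∩C| + |A∩B∩C|
= 42+67+72 - 6-3-17 + 0
= 181 - 26 + 0
= 155

|A ∪ B ∪ C| = 155


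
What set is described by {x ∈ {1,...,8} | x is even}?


Checking each candidate:
Condition: even numbers in {1,...,8}
Result = {2, 4, 6, 8}

{2, 4, 6, 8}


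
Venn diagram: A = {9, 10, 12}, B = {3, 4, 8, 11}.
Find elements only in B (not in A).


A = {9, 10, 12}
B = {3, 4, 8, 11}
Region: only in B (not in A)
Elements: {3, 4, 8, 11}

Elements only in B (not in A): {3, 4, 8, 11}


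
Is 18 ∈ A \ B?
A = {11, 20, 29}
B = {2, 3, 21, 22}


A = {11, 20, 29}, B = {2, 3, 21, 22}
A \ B = elements in A but not in B
A \ B = {11, 20, 29}
Checking if 18 ∈ A \ B
18 is not in A \ B → False

18 ∉ A \ B


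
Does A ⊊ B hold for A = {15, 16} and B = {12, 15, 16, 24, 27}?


A ⊂ B requires: A ⊆ B AND A ≠ B.
A ⊆ B? Yes
A = B? No
A ⊂ B: Yes (A is a proper subset of B)

Yes, A ⊂ B


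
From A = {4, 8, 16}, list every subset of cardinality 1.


|A| = 3, so A has C(3,1) = 3 subsets of size 1.
Enumerate by choosing 1 elements from A at a time:
{4}, {8}, {16}

1-element subsets (3 total): {4}, {8}, {16}


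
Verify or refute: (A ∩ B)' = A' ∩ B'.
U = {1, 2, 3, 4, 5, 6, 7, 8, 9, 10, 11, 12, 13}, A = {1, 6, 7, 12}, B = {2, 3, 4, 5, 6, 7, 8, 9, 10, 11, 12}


LHS: A ∩ B = {6, 7, 12}
(A ∩ B)' = U \ (A ∩ B) = {1, 2, 3, 4, 5, 8, 9, 10, 11, 13}
A' = {2, 3, 4, 5, 8, 9, 10, 11, 13}, B' = {1, 13}
Claimed RHS: A' ∩ B' = {13}
Identity is INVALID: LHS = {1, 2, 3, 4, 5, 8, 9, 10, 11, 13} but the RHS claimed here equals {13}. The correct form is (A ∩ B)' = A' ∪ B'.

Identity is invalid: (A ∩ B)' = {1, 2, 3, 4, 5, 8, 9, 10, 11, 13} but A' ∩ B' = {13}. The correct De Morgan law is (A ∩ B)' = A' ∪ B'.


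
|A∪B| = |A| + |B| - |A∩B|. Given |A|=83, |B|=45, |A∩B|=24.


|A ∪ B| = |A| + |B| - |A ∩ B|
= 83 + 45 - 24
= 104

|A ∪ B| = 104


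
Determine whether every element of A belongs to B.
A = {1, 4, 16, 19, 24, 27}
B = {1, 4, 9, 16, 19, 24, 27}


A ⊆ B means every element of A is in B.
All elements of A are in B.
So A ⊆ B.

Yes, A ⊆ B


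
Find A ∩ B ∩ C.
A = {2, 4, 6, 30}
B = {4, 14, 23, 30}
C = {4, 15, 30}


A ∩ B = {4, 30}
(A ∩ B) ∩ C = {4, 30}

A ∩ B ∩ C = {4, 30}


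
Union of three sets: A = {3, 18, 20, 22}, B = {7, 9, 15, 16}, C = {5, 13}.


A ∪ B = {3, 7, 9, 15, 16, 18, 20, 22}
(A ∪ B) ∪ C = {3, 5, 7, 9, 13, 15, 16, 18, 20, 22}

A ∪ B ∪ C = {3, 5, 7, 9, 13, 15, 16, 18, 20, 22}


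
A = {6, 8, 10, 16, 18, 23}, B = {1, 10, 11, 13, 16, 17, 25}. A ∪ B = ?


A ∪ B = all elements in A or B (or both)
A = {6, 8, 10, 16, 18, 23}
B = {1, 10, 11, 13, 16, 17, 25}
A ∪ B = {1, 6, 8, 10, 11, 13, 16, 17, 18, 23, 25}

A ∪ B = {1, 6, 8, 10, 11, 13, 16, 17, 18, 23, 25}


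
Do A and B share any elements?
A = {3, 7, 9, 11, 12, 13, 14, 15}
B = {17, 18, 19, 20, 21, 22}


Disjoint means A ∩ B = ∅.
A ∩ B = ∅
A ∩ B = ∅, so A and B are disjoint.

No — A and B share no elements (A ∩ B = ∅), so they are disjoint


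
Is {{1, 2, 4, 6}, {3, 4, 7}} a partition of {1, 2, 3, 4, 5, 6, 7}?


A partition requires: (1) non-empty parts, (2) pairwise disjoint, (3) union = U
Parts: {1, 2, 4, 6}, {3, 4, 7}
Union of parts: {1, 2, 3, 4, 6, 7}
U = {1, 2, 3, 4, 5, 6, 7}
All non-empty? True
Pairwise disjoint? False
Covers U? False

No, not a valid partition


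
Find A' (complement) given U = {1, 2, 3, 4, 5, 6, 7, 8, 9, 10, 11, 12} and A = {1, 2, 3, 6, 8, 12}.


Aᶜ = U \ A = elements in U but not in A
U = {1, 2, 3, 4, 5, 6, 7, 8, 9, 10, 11, 12}
A = {1, 2, 3, 6, 8, 12}
Aᶜ = {4, 5, 7, 9, 10, 11}

Aᶜ = {4, 5, 7, 9, 10, 11}


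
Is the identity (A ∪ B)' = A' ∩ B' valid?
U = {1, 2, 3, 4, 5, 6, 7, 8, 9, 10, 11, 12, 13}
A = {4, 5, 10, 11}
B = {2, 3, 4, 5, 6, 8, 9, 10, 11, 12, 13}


LHS: A ∪ B = {2, 3, 4, 5, 6, 8, 9, 10, 11, 12, 13}
(A ∪ B)' = U \ (A ∪ B) = {1, 7}
A' = {1, 2, 3, 6, 7, 8, 9, 12, 13}, B' = {1, 7}
Claimed RHS: A' ∩ B' = {1, 7}
Identity is VALID: LHS = RHS = {1, 7} ✓

Identity is valid. (A ∪ B)' = A' ∩ B' = {1, 7}


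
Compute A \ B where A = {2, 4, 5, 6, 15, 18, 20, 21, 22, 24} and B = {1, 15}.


A \ B = elements in A but not in B
A = {2, 4, 5, 6, 15, 18, 20, 21, 22, 24}
B = {1, 15}
Remove from A any elements in B
A \ B = {2, 4, 5, 6, 18, 20, 21, 22, 24}

A \ B = {2, 4, 5, 6, 18, 20, 21, 22, 24}


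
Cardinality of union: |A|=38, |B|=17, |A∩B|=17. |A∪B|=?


|A ∪ B| = |A| + |B| - |A ∩ B|
= 38 + 17 - 17
= 38

|A ∪ B| = 38


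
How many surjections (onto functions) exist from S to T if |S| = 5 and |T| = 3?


n = |S| = 5, k = |T| = 3. Surjections via inclusion-exclusion:
S(n,k) = Σ(-1)^i × C(k,i) × (k-i)^n, i=0 to k
i=0: (-1)^0×C(3,0)×3^5 = 243
i=1: (-1)^1×C(3,1)×2^5 = -96
i=2: (-1)^2×C(3,2)×1^5 = 3
i=3: (-1)^3×C(3,3)×0^5 = 0
Total = 150

Number of surjections = 150


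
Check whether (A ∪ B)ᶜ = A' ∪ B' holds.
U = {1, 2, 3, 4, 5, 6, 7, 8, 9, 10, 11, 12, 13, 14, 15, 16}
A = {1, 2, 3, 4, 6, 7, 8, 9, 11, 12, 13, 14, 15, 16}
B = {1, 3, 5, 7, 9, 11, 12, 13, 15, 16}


LHS: A ∪ B = {1, 2, 3, 4, 5, 6, 7, 8, 9, 11, 12, 13, 14, 15, 16}
(A ∪ B)' = U \ (A ∪ B) = {10}
A' = {5, 10}, B' = {2, 4, 6, 8, 10, 14}
Claimed RHS: A' ∪ B' = {2, 4, 5, 6, 8, 10, 14}
Identity is INVALID: LHS = {10} but the RHS claimed here equals {2, 4, 5, 6, 8, 10, 14}. The correct form is (A ∪ B)' = A' ∩ B'.

Identity is invalid: (A ∪ B)' = {10} but A' ∪ B' = {2, 4, 5, 6, 8, 10, 14}. The correct De Morgan law is (A ∪ B)' = A' ∩ B'.


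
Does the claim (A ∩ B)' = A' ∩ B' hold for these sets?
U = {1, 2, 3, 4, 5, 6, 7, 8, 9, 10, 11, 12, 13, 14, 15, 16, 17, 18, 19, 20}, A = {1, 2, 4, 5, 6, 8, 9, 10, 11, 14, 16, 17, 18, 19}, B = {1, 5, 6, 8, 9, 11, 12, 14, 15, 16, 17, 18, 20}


LHS: A ∩ B = {1, 5, 6, 8, 9, 11, 14, 16, 17, 18}
(A ∩ B)' = U \ (A ∩ B) = {2, 3, 4, 7, 10, 12, 13, 15, 19, 20}
A' = {3, 7, 12, 13, 15, 20}, B' = {2, 3, 4, 7, 10, 13, 19}
Claimed RHS: A' ∩ B' = {3, 7, 13}
Identity is INVALID: LHS = {2, 3, 4, 7, 10, 12, 13, 15, 19, 20} but the RHS claimed here equals {3, 7, 13}. The correct form is (A ∩ B)' = A' ∪ B'.

Identity is invalid: (A ∩ B)' = {2, 3, 4, 7, 10, 12, 13, 15, 19, 20} but A' ∩ B' = {3, 7, 13}. The correct De Morgan law is (A ∩ B)' = A' ∪ B'.
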